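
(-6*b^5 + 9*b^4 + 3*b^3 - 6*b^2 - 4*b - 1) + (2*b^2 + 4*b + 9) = -6*b^5 + 9*b^4 + 3*b^3 - 4*b^2 + 8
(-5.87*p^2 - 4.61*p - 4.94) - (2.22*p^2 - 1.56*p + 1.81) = -8.09*p^2 - 3.05*p - 6.75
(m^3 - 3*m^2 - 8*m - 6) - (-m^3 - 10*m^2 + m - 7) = 2*m^3 + 7*m^2 - 9*m + 1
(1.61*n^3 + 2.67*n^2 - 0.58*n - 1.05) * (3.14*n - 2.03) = 5.0554*n^4 + 5.1155*n^3 - 7.2413*n^2 - 2.1196*n + 2.1315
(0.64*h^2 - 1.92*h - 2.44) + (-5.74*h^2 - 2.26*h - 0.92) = -5.1*h^2 - 4.18*h - 3.36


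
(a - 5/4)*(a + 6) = a^2 + 19*a/4 - 15/2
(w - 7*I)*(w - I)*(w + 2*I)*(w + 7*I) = w^4 + I*w^3 + 51*w^2 + 49*I*w + 98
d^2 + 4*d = d*(d + 4)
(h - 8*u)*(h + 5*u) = h^2 - 3*h*u - 40*u^2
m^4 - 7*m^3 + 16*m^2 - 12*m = m*(m - 3)*(m - 2)^2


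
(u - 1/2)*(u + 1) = u^2 + u/2 - 1/2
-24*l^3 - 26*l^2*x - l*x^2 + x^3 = (-6*l + x)*(l + x)*(4*l + x)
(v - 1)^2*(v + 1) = v^3 - v^2 - v + 1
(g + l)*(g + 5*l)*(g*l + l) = g^3*l + 6*g^2*l^2 + g^2*l + 5*g*l^3 + 6*g*l^2 + 5*l^3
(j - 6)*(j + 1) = j^2 - 5*j - 6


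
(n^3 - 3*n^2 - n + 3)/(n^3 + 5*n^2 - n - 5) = (n - 3)/(n + 5)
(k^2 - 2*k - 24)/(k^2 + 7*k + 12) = (k - 6)/(k + 3)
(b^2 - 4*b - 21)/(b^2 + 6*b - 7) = (b^2 - 4*b - 21)/(b^2 + 6*b - 7)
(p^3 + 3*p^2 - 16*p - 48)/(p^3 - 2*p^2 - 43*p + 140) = (p^2 + 7*p + 12)/(p^2 + 2*p - 35)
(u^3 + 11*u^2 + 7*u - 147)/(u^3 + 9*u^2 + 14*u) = (u^2 + 4*u - 21)/(u*(u + 2))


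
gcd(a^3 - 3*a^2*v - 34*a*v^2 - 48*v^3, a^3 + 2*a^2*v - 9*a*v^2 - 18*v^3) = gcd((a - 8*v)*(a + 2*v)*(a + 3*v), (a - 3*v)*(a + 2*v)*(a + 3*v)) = a^2 + 5*a*v + 6*v^2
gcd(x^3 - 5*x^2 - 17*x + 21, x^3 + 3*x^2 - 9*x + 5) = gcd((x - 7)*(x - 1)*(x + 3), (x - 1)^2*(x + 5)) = x - 1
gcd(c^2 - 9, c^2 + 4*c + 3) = c + 3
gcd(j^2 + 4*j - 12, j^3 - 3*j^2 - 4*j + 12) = j - 2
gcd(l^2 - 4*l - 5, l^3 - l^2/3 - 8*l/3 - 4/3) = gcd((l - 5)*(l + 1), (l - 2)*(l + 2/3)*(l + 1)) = l + 1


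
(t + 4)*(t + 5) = t^2 + 9*t + 20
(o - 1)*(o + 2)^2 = o^3 + 3*o^2 - 4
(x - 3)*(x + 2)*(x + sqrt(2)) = x^3 - x^2 + sqrt(2)*x^2 - 6*x - sqrt(2)*x - 6*sqrt(2)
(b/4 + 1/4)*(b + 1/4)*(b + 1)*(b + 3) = b^4/4 + 21*b^3/16 + 33*b^2/16 + 19*b/16 + 3/16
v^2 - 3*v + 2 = (v - 2)*(v - 1)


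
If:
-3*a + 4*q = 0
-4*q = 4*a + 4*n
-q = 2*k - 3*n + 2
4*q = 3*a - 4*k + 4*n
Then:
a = -4/5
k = 7/5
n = 7/5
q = -3/5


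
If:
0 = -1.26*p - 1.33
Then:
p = -1.06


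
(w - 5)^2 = w^2 - 10*w + 25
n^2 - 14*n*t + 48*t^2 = (n - 8*t)*(n - 6*t)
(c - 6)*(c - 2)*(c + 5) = c^3 - 3*c^2 - 28*c + 60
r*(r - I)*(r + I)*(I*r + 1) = I*r^4 + r^3 + I*r^2 + r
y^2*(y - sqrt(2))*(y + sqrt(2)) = y^4 - 2*y^2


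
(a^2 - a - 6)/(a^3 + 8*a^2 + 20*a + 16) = (a - 3)/(a^2 + 6*a + 8)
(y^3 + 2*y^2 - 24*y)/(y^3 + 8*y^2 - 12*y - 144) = y/(y + 6)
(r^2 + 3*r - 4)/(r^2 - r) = (r + 4)/r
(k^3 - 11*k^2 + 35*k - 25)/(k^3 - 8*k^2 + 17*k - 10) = (k - 5)/(k - 2)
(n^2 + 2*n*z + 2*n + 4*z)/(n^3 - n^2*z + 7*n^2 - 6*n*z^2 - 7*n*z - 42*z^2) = (-n - 2)/(-n^2 + 3*n*z - 7*n + 21*z)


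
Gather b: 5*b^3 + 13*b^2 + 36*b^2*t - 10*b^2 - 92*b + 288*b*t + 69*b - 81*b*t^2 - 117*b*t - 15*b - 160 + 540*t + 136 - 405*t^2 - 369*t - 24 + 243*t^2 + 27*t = 5*b^3 + b^2*(36*t + 3) + b*(-81*t^2 + 171*t - 38) - 162*t^2 + 198*t - 48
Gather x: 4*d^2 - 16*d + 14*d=4*d^2 - 2*d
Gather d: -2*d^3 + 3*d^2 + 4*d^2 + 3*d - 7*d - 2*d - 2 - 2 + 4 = -2*d^3 + 7*d^2 - 6*d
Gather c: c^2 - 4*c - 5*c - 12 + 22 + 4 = c^2 - 9*c + 14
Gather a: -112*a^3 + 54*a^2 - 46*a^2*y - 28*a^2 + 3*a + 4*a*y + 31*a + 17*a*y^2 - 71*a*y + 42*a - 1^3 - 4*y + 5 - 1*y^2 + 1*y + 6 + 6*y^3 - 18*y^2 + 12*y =-112*a^3 + a^2*(26 - 46*y) + a*(17*y^2 - 67*y + 76) + 6*y^3 - 19*y^2 + 9*y + 10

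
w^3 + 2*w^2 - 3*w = w*(w - 1)*(w + 3)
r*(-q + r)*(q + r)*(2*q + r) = -2*q^3*r - q^2*r^2 + 2*q*r^3 + r^4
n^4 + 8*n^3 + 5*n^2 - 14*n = n*(n - 1)*(n + 2)*(n + 7)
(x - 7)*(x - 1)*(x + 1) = x^3 - 7*x^2 - x + 7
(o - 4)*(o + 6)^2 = o^3 + 8*o^2 - 12*o - 144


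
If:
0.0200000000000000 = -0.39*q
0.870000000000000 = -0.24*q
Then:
No Solution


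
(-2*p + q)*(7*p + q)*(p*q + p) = -14*p^3*q - 14*p^3 + 5*p^2*q^2 + 5*p^2*q + p*q^3 + p*q^2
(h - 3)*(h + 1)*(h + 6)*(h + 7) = h^4 + 11*h^3 + 13*h^2 - 123*h - 126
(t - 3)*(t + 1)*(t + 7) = t^3 + 5*t^2 - 17*t - 21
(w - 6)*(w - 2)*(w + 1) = w^3 - 7*w^2 + 4*w + 12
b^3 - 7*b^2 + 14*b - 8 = (b - 4)*(b - 2)*(b - 1)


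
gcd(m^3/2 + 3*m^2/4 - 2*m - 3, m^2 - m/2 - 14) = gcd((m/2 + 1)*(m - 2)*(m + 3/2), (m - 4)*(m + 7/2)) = 1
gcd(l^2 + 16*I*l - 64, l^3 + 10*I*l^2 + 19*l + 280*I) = l + 8*I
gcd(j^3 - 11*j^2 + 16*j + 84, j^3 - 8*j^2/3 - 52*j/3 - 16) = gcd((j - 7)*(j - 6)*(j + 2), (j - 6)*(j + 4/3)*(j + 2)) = j^2 - 4*j - 12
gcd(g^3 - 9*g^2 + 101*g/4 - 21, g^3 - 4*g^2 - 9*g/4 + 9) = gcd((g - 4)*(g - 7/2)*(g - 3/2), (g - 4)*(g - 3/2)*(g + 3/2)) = g^2 - 11*g/2 + 6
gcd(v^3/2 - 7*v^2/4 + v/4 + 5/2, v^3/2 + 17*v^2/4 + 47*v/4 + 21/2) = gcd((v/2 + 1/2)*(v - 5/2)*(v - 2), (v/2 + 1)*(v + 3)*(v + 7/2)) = 1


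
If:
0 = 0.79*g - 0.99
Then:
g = 1.25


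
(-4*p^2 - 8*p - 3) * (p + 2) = -4*p^3 - 16*p^2 - 19*p - 6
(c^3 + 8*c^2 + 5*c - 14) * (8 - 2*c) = -2*c^4 - 8*c^3 + 54*c^2 + 68*c - 112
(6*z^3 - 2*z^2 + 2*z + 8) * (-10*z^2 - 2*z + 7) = -60*z^5 + 8*z^4 + 26*z^3 - 98*z^2 - 2*z + 56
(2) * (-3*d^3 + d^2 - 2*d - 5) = -6*d^3 + 2*d^2 - 4*d - 10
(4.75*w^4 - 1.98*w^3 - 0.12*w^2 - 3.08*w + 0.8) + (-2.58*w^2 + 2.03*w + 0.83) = 4.75*w^4 - 1.98*w^3 - 2.7*w^2 - 1.05*w + 1.63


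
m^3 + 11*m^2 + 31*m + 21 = (m + 1)*(m + 3)*(m + 7)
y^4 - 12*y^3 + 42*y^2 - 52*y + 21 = (y - 7)*(y - 3)*(y - 1)^2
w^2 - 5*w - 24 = (w - 8)*(w + 3)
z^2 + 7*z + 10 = (z + 2)*(z + 5)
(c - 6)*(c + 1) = c^2 - 5*c - 6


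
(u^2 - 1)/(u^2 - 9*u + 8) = (u + 1)/(u - 8)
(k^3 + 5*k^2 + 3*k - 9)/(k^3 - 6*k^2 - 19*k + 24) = (k + 3)/(k - 8)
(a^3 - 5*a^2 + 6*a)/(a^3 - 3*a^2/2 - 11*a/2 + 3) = 2*a*(a - 2)/(2*a^2 + 3*a - 2)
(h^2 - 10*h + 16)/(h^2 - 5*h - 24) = (h - 2)/(h + 3)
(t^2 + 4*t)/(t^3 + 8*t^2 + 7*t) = (t + 4)/(t^2 + 8*t + 7)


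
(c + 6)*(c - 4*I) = c^2 + 6*c - 4*I*c - 24*I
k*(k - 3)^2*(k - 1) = k^4 - 7*k^3 + 15*k^2 - 9*k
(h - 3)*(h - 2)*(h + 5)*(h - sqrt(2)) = h^4 - sqrt(2)*h^3 - 19*h^2 + 19*sqrt(2)*h + 30*h - 30*sqrt(2)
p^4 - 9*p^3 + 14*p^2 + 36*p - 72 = (p - 6)*(p - 3)*(p - 2)*(p + 2)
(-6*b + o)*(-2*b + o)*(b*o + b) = 12*b^3*o + 12*b^3 - 8*b^2*o^2 - 8*b^2*o + b*o^3 + b*o^2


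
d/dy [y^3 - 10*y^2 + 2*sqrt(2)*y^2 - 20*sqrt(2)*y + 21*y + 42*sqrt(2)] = 3*y^2 - 20*y + 4*sqrt(2)*y - 20*sqrt(2) + 21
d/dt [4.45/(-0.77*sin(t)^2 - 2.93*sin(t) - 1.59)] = (6.853*sin(t) + 13.0385)*cos(t)/(0.77*sin(t)^2 + 2.93*sin(t) + 1.59)^2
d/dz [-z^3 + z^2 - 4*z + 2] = -3*z^2 + 2*z - 4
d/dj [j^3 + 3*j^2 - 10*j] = 3*j^2 + 6*j - 10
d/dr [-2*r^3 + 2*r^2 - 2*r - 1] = -6*r^2 + 4*r - 2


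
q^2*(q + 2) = q^3 + 2*q^2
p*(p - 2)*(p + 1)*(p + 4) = p^4 + 3*p^3 - 6*p^2 - 8*p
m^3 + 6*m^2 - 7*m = m*(m - 1)*(m + 7)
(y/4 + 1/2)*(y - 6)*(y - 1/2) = y^3/4 - 9*y^2/8 - 5*y/2 + 3/2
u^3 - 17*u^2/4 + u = u*(u - 4)*(u - 1/4)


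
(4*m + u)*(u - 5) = 4*m*u - 20*m + u^2 - 5*u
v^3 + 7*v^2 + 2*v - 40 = (v - 2)*(v + 4)*(v + 5)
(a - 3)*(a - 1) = a^2 - 4*a + 3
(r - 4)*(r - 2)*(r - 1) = r^3 - 7*r^2 + 14*r - 8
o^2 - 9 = (o - 3)*(o + 3)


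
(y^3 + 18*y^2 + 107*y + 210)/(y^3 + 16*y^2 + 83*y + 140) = (y + 6)/(y + 4)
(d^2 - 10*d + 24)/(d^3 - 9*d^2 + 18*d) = (d - 4)/(d*(d - 3))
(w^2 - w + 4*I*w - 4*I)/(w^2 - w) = (w + 4*I)/w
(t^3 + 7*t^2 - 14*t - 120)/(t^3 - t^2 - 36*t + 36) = (t^2 + t - 20)/(t^2 - 7*t + 6)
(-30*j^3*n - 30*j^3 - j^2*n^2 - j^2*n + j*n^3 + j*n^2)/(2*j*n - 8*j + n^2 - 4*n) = j*(-30*j^2*n - 30*j^2 - j*n^2 - j*n + n^3 + n^2)/(2*j*n - 8*j + n^2 - 4*n)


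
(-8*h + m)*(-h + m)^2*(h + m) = -8*h^4 + 9*h^3*m + 7*h^2*m^2 - 9*h*m^3 + m^4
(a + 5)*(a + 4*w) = a^2 + 4*a*w + 5*a + 20*w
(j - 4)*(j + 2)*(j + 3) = j^3 + j^2 - 14*j - 24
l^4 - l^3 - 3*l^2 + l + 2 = (l - 2)*(l - 1)*(l + 1)^2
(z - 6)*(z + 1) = z^2 - 5*z - 6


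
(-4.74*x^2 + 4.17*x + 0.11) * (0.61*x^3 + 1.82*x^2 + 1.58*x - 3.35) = -2.8914*x^5 - 6.0831*x^4 + 0.1673*x^3 + 22.6678*x^2 - 13.7957*x - 0.3685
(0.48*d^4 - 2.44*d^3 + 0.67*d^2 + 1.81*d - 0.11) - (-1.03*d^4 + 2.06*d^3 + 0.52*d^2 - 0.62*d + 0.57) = 1.51*d^4 - 4.5*d^3 + 0.15*d^2 + 2.43*d - 0.68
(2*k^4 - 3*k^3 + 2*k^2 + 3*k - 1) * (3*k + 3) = 6*k^5 - 3*k^4 - 3*k^3 + 15*k^2 + 6*k - 3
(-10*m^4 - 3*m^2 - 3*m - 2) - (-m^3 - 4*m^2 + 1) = -10*m^4 + m^3 + m^2 - 3*m - 3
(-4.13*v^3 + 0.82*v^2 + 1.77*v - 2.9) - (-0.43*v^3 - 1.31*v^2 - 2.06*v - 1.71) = -3.7*v^3 + 2.13*v^2 + 3.83*v - 1.19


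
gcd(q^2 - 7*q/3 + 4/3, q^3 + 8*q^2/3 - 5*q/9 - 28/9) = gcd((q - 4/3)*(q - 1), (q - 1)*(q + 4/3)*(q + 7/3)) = q - 1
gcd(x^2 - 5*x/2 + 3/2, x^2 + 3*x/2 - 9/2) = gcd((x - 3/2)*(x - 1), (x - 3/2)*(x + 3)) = x - 3/2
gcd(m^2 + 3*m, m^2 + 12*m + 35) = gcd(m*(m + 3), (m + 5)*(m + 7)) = 1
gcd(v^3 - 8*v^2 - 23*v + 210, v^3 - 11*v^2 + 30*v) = v - 6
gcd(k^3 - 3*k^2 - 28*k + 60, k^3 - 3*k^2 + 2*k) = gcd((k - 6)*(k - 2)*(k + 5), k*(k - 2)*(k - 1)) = k - 2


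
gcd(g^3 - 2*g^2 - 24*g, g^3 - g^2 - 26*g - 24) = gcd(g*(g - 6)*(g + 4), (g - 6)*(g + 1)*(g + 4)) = g^2 - 2*g - 24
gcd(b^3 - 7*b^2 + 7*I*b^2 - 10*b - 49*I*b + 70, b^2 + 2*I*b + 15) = b + 5*I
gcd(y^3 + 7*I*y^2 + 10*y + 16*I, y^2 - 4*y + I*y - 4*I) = y + I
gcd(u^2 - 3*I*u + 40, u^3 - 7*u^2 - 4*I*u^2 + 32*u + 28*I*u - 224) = u - 8*I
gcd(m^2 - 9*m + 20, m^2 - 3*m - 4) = m - 4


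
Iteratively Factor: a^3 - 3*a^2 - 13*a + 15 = (a + 3)*(a^2 - 6*a + 5) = (a - 5)*(a + 3)*(a - 1)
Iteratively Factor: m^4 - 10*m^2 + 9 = (m + 1)*(m^3 - m^2 - 9*m + 9) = (m + 1)*(m + 3)*(m^2 - 4*m + 3) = (m - 1)*(m + 1)*(m + 3)*(m - 3)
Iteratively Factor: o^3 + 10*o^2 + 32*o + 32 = (o + 4)*(o^2 + 6*o + 8) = (o + 4)^2*(o + 2)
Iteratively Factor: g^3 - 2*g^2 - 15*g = (g)*(g^2 - 2*g - 15) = g*(g + 3)*(g - 5)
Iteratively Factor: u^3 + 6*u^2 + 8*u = (u)*(u^2 + 6*u + 8) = u*(u + 4)*(u + 2)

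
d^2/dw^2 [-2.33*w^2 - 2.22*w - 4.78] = -4.66000000000000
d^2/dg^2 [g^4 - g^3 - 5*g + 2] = 6*g*(2*g - 1)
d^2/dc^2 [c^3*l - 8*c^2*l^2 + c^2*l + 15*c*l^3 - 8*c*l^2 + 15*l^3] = 2*l*(3*c - 8*l + 1)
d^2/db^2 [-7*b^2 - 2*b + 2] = -14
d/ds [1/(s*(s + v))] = -(2*s + v)/(s^2*(s + v)^2)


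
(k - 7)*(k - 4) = k^2 - 11*k + 28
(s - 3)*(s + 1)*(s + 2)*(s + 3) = s^4 + 3*s^3 - 7*s^2 - 27*s - 18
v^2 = v^2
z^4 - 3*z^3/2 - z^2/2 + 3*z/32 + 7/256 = (z - 7/4)*(z - 1/4)*(z + 1/4)^2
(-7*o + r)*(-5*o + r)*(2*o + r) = 70*o^3 + 11*o^2*r - 10*o*r^2 + r^3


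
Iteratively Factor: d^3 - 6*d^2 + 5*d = (d)*(d^2 - 6*d + 5) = d*(d - 1)*(d - 5)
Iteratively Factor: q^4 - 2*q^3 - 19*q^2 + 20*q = (q)*(q^3 - 2*q^2 - 19*q + 20) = q*(q - 1)*(q^2 - q - 20) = q*(q - 5)*(q - 1)*(q + 4)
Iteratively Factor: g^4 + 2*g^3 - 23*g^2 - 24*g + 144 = (g - 3)*(g^3 + 5*g^2 - 8*g - 48) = (g - 3)*(g + 4)*(g^2 + g - 12) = (g - 3)^2*(g + 4)*(g + 4)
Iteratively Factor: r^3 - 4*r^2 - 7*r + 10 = (r - 5)*(r^2 + r - 2) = (r - 5)*(r - 1)*(r + 2)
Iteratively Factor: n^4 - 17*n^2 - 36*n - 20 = (n - 5)*(n^3 + 5*n^2 + 8*n + 4) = (n - 5)*(n + 1)*(n^2 + 4*n + 4) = (n - 5)*(n + 1)*(n + 2)*(n + 2)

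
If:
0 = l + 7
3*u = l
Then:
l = -7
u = -7/3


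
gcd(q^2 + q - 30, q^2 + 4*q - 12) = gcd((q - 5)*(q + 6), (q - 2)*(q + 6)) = q + 6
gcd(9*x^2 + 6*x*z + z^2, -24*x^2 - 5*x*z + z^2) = 3*x + z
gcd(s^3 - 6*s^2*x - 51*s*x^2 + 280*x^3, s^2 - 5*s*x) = -s + 5*x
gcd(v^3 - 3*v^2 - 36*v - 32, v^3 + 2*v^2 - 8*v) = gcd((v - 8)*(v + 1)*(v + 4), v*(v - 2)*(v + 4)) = v + 4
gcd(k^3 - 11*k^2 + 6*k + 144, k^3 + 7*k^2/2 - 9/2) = k + 3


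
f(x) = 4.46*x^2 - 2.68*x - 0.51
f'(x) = 8.92*x - 2.68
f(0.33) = -0.91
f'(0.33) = 0.26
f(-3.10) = 50.66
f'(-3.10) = -30.33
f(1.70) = 7.82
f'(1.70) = 12.48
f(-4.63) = 107.51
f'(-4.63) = -43.98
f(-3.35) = 58.52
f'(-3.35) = -32.56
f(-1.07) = 7.46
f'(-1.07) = -12.22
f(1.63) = 6.97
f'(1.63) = 11.86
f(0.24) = -0.90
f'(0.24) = -0.54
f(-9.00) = 384.87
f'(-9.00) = -82.96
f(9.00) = 336.63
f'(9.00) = 77.60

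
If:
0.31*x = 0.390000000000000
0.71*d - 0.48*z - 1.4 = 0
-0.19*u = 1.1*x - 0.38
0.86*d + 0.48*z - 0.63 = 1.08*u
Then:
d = -2.34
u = -5.28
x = 1.26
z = -6.38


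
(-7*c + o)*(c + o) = -7*c^2 - 6*c*o + o^2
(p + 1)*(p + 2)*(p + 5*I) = p^3 + 3*p^2 + 5*I*p^2 + 2*p + 15*I*p + 10*I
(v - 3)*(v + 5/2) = v^2 - v/2 - 15/2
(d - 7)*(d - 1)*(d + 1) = d^3 - 7*d^2 - d + 7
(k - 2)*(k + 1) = k^2 - k - 2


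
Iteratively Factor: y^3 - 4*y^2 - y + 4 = (y - 4)*(y^2 - 1) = (y - 4)*(y - 1)*(y + 1)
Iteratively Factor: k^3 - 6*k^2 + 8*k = (k - 2)*(k^2 - 4*k) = k*(k - 2)*(k - 4)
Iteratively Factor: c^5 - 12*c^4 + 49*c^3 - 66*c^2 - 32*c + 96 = (c - 3)*(c^4 - 9*c^3 + 22*c^2 - 32) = (c - 3)*(c + 1)*(c^3 - 10*c^2 + 32*c - 32) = (c - 4)*(c - 3)*(c + 1)*(c^2 - 6*c + 8) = (c - 4)^2*(c - 3)*(c + 1)*(c - 2)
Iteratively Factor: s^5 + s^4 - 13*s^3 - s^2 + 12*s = (s - 1)*(s^4 + 2*s^3 - 11*s^2 - 12*s) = (s - 3)*(s - 1)*(s^3 + 5*s^2 + 4*s) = (s - 3)*(s - 1)*(s + 4)*(s^2 + s) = (s - 3)*(s - 1)*(s + 1)*(s + 4)*(s)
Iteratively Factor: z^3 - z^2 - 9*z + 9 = (z - 1)*(z^2 - 9) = (z - 1)*(z + 3)*(z - 3)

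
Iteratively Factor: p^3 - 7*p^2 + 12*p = (p)*(p^2 - 7*p + 12) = p*(p - 3)*(p - 4)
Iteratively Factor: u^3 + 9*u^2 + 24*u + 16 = (u + 4)*(u^2 + 5*u + 4) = (u + 4)^2*(u + 1)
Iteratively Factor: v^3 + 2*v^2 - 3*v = (v - 1)*(v^2 + 3*v) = v*(v - 1)*(v + 3)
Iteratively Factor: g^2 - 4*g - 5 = (g - 5)*(g + 1)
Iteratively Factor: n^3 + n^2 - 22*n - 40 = (n - 5)*(n^2 + 6*n + 8) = (n - 5)*(n + 2)*(n + 4)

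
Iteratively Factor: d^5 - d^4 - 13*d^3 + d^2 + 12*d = (d - 1)*(d^4 - 13*d^2 - 12*d) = (d - 1)*(d + 3)*(d^3 - 3*d^2 - 4*d) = (d - 4)*(d - 1)*(d + 3)*(d^2 + d) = (d - 4)*(d - 1)*(d + 1)*(d + 3)*(d)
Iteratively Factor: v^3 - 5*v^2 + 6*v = (v)*(v^2 - 5*v + 6) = v*(v - 3)*(v - 2)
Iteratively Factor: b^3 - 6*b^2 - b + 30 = (b - 3)*(b^2 - 3*b - 10) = (b - 5)*(b - 3)*(b + 2)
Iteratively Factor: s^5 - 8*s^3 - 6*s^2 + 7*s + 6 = (s + 2)*(s^4 - 2*s^3 - 4*s^2 + 2*s + 3) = (s - 1)*(s + 2)*(s^3 - s^2 - 5*s - 3) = (s - 1)*(s + 1)*(s + 2)*(s^2 - 2*s - 3) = (s - 1)*(s + 1)^2*(s + 2)*(s - 3)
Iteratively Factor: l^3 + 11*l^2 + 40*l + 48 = (l + 3)*(l^2 + 8*l + 16) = (l + 3)*(l + 4)*(l + 4)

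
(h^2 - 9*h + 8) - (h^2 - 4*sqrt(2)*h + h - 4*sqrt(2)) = -10*h + 4*sqrt(2)*h + 4*sqrt(2) + 8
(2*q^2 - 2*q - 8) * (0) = 0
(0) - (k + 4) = -k - 4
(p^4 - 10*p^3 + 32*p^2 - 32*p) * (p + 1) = p^5 - 9*p^4 + 22*p^3 - 32*p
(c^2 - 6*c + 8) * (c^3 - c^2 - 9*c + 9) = c^5 - 7*c^4 + 5*c^3 + 55*c^2 - 126*c + 72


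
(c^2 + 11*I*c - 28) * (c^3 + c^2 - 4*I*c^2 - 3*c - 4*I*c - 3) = c^5 + c^4 + 7*I*c^4 + 13*c^3 + 7*I*c^3 + 13*c^2 + 79*I*c^2 + 84*c + 79*I*c + 84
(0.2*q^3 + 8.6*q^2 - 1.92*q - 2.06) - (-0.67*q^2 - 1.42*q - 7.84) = 0.2*q^3 + 9.27*q^2 - 0.5*q + 5.78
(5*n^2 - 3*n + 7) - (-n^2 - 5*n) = 6*n^2 + 2*n + 7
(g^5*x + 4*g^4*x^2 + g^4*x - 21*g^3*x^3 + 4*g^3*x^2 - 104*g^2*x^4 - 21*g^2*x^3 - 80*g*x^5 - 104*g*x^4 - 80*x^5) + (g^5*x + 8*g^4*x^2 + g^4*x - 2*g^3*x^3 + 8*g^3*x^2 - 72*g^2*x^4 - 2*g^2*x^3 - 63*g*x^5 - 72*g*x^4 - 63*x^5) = 2*g^5*x + 12*g^4*x^2 + 2*g^4*x - 23*g^3*x^3 + 12*g^3*x^2 - 176*g^2*x^4 - 23*g^2*x^3 - 143*g*x^5 - 176*g*x^4 - 143*x^5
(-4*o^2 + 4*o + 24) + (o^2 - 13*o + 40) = -3*o^2 - 9*o + 64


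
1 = 1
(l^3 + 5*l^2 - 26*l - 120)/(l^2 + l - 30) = l + 4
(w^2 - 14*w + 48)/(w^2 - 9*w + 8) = (w - 6)/(w - 1)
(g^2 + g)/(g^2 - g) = (g + 1)/(g - 1)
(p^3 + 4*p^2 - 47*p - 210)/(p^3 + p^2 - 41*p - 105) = (p + 6)/(p + 3)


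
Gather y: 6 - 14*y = 6 - 14*y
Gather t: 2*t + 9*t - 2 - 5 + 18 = 11*t + 11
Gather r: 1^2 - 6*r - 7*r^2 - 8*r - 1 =-7*r^2 - 14*r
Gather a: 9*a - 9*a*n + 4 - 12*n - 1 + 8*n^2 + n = a*(9 - 9*n) + 8*n^2 - 11*n + 3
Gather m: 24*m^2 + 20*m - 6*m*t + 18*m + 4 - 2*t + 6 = 24*m^2 + m*(38 - 6*t) - 2*t + 10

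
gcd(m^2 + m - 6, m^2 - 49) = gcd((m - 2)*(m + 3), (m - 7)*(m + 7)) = 1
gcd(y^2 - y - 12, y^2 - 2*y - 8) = y - 4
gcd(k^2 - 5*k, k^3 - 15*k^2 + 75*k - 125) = k - 5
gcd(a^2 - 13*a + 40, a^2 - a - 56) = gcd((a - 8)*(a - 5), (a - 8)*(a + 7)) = a - 8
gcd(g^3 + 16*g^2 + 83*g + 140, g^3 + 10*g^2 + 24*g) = g + 4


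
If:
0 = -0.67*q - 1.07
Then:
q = -1.60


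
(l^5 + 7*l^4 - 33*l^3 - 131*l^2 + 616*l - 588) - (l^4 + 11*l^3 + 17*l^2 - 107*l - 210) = l^5 + 6*l^4 - 44*l^3 - 148*l^2 + 723*l - 378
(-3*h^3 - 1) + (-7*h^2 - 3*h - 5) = -3*h^3 - 7*h^2 - 3*h - 6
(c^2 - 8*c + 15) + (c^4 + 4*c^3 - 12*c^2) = c^4 + 4*c^3 - 11*c^2 - 8*c + 15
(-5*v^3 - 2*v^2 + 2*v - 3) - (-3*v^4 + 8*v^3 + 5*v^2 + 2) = 3*v^4 - 13*v^3 - 7*v^2 + 2*v - 5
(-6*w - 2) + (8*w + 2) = 2*w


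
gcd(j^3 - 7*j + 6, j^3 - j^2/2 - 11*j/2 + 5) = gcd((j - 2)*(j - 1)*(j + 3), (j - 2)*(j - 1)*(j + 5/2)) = j^2 - 3*j + 2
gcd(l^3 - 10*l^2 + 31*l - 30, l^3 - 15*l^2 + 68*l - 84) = l - 2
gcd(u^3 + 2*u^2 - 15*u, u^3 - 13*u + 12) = u - 3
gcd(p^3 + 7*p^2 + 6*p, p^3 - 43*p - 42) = p^2 + 7*p + 6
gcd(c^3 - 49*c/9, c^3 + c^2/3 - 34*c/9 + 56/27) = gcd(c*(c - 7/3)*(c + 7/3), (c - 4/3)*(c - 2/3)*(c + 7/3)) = c + 7/3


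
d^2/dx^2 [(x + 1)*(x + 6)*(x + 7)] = 6*x + 28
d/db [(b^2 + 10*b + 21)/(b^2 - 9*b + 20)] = (-19*b^2 - 2*b + 389)/(b^4 - 18*b^3 + 121*b^2 - 360*b + 400)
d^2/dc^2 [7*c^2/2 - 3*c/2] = 7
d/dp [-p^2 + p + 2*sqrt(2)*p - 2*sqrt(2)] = -2*p + 1 + 2*sqrt(2)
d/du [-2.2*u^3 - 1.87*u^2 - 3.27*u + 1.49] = -6.6*u^2 - 3.74*u - 3.27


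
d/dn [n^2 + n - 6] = 2*n + 1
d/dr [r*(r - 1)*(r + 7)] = 3*r^2 + 12*r - 7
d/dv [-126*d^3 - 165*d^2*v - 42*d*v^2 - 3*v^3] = -165*d^2 - 84*d*v - 9*v^2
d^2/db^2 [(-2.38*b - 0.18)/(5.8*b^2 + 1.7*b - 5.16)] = (-(2.38*b + 0.18)*(11.6*b + 1.7)*(23.2*b + 3.4) + (82.824*b + 10.18)*(5.8*b^2 + 1.7*b - 5.16))/(5.8*b^2 + 1.7*b - 5.16)^3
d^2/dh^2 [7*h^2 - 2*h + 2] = 14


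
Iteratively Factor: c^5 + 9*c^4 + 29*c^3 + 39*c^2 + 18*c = (c + 1)*(c^4 + 8*c^3 + 21*c^2 + 18*c) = (c + 1)*(c + 2)*(c^3 + 6*c^2 + 9*c) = c*(c + 1)*(c + 2)*(c^2 + 6*c + 9) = c*(c + 1)*(c + 2)*(c + 3)*(c + 3)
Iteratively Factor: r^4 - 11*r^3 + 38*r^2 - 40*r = (r - 2)*(r^3 - 9*r^2 + 20*r) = r*(r - 2)*(r^2 - 9*r + 20) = r*(r - 5)*(r - 2)*(r - 4)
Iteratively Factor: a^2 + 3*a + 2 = (a + 1)*(a + 2)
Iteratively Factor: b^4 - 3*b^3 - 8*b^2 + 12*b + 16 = (b + 1)*(b^3 - 4*b^2 - 4*b + 16) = (b + 1)*(b + 2)*(b^2 - 6*b + 8) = (b - 4)*(b + 1)*(b + 2)*(b - 2)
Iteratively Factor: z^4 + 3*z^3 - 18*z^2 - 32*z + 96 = (z + 4)*(z^3 - z^2 - 14*z + 24) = (z + 4)^2*(z^2 - 5*z + 6) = (z - 2)*(z + 4)^2*(z - 3)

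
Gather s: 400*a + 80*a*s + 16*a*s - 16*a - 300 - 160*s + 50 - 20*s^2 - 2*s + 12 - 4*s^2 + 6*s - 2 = 384*a - 24*s^2 + s*(96*a - 156) - 240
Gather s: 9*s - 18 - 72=9*s - 90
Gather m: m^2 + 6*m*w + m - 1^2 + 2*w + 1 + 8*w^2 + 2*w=m^2 + m*(6*w + 1) + 8*w^2 + 4*w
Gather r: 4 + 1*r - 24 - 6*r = -5*r - 20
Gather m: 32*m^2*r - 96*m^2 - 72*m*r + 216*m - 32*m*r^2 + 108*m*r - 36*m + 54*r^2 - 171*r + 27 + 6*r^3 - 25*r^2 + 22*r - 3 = m^2*(32*r - 96) + m*(-32*r^2 + 36*r + 180) + 6*r^3 + 29*r^2 - 149*r + 24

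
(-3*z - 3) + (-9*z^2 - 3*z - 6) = -9*z^2 - 6*z - 9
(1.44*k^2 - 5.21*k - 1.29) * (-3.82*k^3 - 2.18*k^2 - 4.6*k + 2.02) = -5.5008*k^5 + 16.763*k^4 + 9.6616*k^3 + 29.687*k^2 - 4.5902*k - 2.6058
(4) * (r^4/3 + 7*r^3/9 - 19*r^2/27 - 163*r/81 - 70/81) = 4*r^4/3 + 28*r^3/9 - 76*r^2/27 - 652*r/81 - 280/81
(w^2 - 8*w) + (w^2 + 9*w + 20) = 2*w^2 + w + 20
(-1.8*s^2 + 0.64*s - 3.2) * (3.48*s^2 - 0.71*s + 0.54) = -6.264*s^4 + 3.5052*s^3 - 12.5624*s^2 + 2.6176*s - 1.728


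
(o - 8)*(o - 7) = o^2 - 15*o + 56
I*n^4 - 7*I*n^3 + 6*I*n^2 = n^2*(n - 6)*(I*n - I)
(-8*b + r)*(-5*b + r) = 40*b^2 - 13*b*r + r^2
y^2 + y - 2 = (y - 1)*(y + 2)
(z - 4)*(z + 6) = z^2 + 2*z - 24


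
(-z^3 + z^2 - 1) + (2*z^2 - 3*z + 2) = -z^3 + 3*z^2 - 3*z + 1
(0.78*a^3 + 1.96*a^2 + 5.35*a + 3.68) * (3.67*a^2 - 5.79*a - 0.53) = 2.8626*a^5 + 2.677*a^4 + 7.8727*a^3 - 18.5097*a^2 - 24.1427*a - 1.9504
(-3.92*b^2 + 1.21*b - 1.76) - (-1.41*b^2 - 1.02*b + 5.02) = -2.51*b^2 + 2.23*b - 6.78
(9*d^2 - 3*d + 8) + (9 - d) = 9*d^2 - 4*d + 17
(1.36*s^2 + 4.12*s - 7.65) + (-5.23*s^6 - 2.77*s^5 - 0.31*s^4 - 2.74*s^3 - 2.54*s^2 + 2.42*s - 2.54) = -5.23*s^6 - 2.77*s^5 - 0.31*s^4 - 2.74*s^3 - 1.18*s^2 + 6.54*s - 10.19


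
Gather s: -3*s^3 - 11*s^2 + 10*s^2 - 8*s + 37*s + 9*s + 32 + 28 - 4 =-3*s^3 - s^2 + 38*s + 56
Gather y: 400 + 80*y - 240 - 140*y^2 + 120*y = -140*y^2 + 200*y + 160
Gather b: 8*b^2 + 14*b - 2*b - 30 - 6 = 8*b^2 + 12*b - 36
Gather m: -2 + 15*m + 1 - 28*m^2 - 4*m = -28*m^2 + 11*m - 1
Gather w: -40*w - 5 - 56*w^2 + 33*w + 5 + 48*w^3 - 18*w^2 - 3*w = 48*w^3 - 74*w^2 - 10*w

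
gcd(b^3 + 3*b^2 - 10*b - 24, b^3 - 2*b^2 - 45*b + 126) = b - 3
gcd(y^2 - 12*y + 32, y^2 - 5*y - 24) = y - 8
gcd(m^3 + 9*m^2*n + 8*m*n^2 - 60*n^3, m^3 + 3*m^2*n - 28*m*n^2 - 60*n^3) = m + 6*n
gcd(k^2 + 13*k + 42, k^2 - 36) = k + 6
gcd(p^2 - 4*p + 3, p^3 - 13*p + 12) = p^2 - 4*p + 3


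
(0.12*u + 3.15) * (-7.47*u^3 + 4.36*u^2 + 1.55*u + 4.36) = -0.8964*u^4 - 23.0073*u^3 + 13.92*u^2 + 5.4057*u + 13.734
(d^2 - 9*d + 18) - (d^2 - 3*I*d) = -9*d + 3*I*d + 18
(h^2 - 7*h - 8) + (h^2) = 2*h^2 - 7*h - 8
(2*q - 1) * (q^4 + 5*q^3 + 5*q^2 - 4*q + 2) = 2*q^5 + 9*q^4 + 5*q^3 - 13*q^2 + 8*q - 2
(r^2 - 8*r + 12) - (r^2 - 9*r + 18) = r - 6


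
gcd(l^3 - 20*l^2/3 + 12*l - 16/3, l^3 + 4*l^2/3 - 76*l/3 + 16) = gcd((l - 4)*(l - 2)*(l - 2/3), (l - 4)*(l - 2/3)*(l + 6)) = l^2 - 14*l/3 + 8/3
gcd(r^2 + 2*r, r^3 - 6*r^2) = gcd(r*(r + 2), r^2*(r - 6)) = r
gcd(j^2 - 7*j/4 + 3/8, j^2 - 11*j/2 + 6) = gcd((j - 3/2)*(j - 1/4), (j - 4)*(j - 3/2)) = j - 3/2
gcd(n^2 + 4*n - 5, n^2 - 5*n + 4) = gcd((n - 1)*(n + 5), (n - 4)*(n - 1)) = n - 1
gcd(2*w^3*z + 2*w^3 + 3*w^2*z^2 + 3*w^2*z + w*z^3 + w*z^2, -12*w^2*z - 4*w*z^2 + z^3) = 2*w + z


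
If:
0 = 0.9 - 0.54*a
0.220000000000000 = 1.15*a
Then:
No Solution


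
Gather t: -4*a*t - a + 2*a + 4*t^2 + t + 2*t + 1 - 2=a + 4*t^2 + t*(3 - 4*a) - 1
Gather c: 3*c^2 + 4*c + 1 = 3*c^2 + 4*c + 1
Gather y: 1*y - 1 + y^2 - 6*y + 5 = y^2 - 5*y + 4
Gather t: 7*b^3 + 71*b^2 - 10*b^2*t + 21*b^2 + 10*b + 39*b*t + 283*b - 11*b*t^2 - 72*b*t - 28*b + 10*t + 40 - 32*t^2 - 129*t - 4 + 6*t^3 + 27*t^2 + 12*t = 7*b^3 + 92*b^2 + 265*b + 6*t^3 + t^2*(-11*b - 5) + t*(-10*b^2 - 33*b - 107) + 36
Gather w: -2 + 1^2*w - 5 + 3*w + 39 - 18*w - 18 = 14 - 14*w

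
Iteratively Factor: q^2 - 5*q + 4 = (q - 4)*(q - 1)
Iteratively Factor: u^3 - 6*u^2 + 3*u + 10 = (u + 1)*(u^2 - 7*u + 10) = (u - 5)*(u + 1)*(u - 2)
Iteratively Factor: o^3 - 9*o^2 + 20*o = (o)*(o^2 - 9*o + 20) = o*(o - 5)*(o - 4)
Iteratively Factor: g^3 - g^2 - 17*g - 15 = (g + 1)*(g^2 - 2*g - 15) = (g - 5)*(g + 1)*(g + 3)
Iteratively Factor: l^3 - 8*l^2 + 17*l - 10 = (l - 1)*(l^2 - 7*l + 10) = (l - 5)*(l - 1)*(l - 2)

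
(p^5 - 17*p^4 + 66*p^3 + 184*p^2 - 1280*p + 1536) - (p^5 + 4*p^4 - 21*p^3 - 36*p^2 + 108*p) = -21*p^4 + 87*p^3 + 220*p^2 - 1388*p + 1536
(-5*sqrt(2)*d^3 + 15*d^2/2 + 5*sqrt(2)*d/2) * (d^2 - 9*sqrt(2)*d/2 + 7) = -5*sqrt(2)*d^5 + 105*d^4/2 - 265*sqrt(2)*d^3/4 + 30*d^2 + 35*sqrt(2)*d/2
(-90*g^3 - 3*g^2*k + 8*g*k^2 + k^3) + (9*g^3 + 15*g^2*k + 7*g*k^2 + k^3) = -81*g^3 + 12*g^2*k + 15*g*k^2 + 2*k^3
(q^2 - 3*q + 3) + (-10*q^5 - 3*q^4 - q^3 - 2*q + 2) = -10*q^5 - 3*q^4 - q^3 + q^2 - 5*q + 5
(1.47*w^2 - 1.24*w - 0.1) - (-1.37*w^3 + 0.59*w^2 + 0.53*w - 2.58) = 1.37*w^3 + 0.88*w^2 - 1.77*w + 2.48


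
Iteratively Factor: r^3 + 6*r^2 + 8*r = (r)*(r^2 + 6*r + 8) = r*(r + 4)*(r + 2)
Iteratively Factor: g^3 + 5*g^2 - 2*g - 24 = (g + 4)*(g^2 + g - 6) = (g + 3)*(g + 4)*(g - 2)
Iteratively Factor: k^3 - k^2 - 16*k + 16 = (k + 4)*(k^2 - 5*k + 4) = (k - 1)*(k + 4)*(k - 4)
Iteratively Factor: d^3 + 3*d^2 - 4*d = (d + 4)*(d^2 - d) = d*(d + 4)*(d - 1)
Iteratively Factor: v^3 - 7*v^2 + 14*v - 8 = (v - 1)*(v^2 - 6*v + 8) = (v - 2)*(v - 1)*(v - 4)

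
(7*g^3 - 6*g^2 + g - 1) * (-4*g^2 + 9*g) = -28*g^5 + 87*g^4 - 58*g^3 + 13*g^2 - 9*g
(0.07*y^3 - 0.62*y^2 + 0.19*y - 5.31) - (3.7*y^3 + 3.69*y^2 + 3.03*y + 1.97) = -3.63*y^3 - 4.31*y^2 - 2.84*y - 7.28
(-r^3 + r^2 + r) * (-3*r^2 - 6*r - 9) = 3*r^5 + 3*r^4 - 15*r^2 - 9*r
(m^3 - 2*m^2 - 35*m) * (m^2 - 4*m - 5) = m^5 - 6*m^4 - 32*m^3 + 150*m^2 + 175*m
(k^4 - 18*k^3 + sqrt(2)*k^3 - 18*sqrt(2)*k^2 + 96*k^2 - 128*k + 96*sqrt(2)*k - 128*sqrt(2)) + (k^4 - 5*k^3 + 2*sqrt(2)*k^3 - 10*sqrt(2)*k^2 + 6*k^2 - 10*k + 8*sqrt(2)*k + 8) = 2*k^4 - 23*k^3 + 3*sqrt(2)*k^3 - 28*sqrt(2)*k^2 + 102*k^2 - 138*k + 104*sqrt(2)*k - 128*sqrt(2) + 8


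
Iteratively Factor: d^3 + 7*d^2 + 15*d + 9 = (d + 3)*(d^2 + 4*d + 3) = (d + 3)^2*(d + 1)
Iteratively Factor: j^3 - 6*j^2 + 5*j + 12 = (j + 1)*(j^2 - 7*j + 12) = (j - 3)*(j + 1)*(j - 4)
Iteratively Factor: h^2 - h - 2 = (h - 2)*(h + 1)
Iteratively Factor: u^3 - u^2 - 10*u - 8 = (u + 1)*(u^2 - 2*u - 8) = (u + 1)*(u + 2)*(u - 4)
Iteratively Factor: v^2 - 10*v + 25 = (v - 5)*(v - 5)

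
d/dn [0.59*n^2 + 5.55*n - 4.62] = 1.18*n + 5.55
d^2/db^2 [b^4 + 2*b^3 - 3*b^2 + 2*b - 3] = 12*b^2 + 12*b - 6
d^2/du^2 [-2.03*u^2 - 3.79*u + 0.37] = -4.06000000000000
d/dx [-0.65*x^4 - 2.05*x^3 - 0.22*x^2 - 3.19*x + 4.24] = -2.6*x^3 - 6.15*x^2 - 0.44*x - 3.19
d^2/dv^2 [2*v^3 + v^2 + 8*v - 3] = 12*v + 2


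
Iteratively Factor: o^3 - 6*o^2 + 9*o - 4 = (o - 4)*(o^2 - 2*o + 1) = (o - 4)*(o - 1)*(o - 1)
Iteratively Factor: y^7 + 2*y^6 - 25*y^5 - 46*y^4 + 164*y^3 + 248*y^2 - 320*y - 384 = (y - 2)*(y^6 + 4*y^5 - 17*y^4 - 80*y^3 + 4*y^2 + 256*y + 192) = (y - 2)*(y + 1)*(y^5 + 3*y^4 - 20*y^3 - 60*y^2 + 64*y + 192) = (y - 2)*(y + 1)*(y + 4)*(y^4 - y^3 - 16*y^2 + 4*y + 48) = (y - 4)*(y - 2)*(y + 1)*(y + 4)*(y^3 + 3*y^2 - 4*y - 12) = (y - 4)*(y - 2)*(y + 1)*(y + 3)*(y + 4)*(y^2 - 4) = (y - 4)*(y - 2)^2*(y + 1)*(y + 3)*(y + 4)*(y + 2)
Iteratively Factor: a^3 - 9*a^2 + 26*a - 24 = (a - 4)*(a^2 - 5*a + 6) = (a - 4)*(a - 3)*(a - 2)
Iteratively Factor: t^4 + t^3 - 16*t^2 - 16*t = (t)*(t^3 + t^2 - 16*t - 16) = t*(t + 1)*(t^2 - 16) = t*(t + 1)*(t + 4)*(t - 4)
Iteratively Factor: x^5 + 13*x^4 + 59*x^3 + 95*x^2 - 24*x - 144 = (x + 3)*(x^4 + 10*x^3 + 29*x^2 + 8*x - 48) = (x - 1)*(x + 3)*(x^3 + 11*x^2 + 40*x + 48) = (x - 1)*(x + 3)*(x + 4)*(x^2 + 7*x + 12) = (x - 1)*(x + 3)*(x + 4)^2*(x + 3)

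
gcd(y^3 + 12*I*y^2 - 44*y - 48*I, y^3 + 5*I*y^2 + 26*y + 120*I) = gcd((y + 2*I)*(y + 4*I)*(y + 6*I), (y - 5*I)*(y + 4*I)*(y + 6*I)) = y^2 + 10*I*y - 24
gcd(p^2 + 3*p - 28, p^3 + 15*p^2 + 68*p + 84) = p + 7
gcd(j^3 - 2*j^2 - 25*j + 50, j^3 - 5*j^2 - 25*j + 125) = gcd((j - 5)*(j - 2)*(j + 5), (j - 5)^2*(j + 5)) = j^2 - 25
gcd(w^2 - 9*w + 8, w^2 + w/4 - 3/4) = 1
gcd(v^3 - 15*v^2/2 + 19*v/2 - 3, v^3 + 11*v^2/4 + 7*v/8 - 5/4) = v - 1/2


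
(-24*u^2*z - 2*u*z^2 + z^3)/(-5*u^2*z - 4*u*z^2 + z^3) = (24*u^2 + 2*u*z - z^2)/(5*u^2 + 4*u*z - z^2)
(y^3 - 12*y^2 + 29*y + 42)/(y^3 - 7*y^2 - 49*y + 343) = (y^2 - 5*y - 6)/(y^2 - 49)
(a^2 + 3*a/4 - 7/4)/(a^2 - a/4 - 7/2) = (a - 1)/(a - 2)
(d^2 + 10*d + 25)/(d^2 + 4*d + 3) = (d^2 + 10*d + 25)/(d^2 + 4*d + 3)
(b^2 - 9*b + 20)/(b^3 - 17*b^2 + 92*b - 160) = 1/(b - 8)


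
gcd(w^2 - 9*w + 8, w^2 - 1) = w - 1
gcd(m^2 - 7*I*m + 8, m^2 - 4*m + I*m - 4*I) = m + I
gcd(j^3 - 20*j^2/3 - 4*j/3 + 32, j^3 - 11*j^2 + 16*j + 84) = j^2 - 4*j - 12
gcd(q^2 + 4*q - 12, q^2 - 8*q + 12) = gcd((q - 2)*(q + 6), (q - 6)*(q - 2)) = q - 2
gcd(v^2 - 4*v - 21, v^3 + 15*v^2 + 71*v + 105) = v + 3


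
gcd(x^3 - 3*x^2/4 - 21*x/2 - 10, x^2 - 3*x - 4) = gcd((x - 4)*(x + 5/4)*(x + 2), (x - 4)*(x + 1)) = x - 4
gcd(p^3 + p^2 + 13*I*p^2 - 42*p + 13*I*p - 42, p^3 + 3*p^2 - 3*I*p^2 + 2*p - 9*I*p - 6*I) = p + 1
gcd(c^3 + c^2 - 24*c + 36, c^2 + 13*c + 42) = c + 6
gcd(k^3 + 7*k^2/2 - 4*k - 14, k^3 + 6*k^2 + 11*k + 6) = k + 2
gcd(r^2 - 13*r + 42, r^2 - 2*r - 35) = r - 7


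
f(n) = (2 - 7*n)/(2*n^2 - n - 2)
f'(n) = (1 - 4*n)*(2 - 7*n)/(2*n^2 - n - 2)^2 - 7/(2*n^2 - n - 2)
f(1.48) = -9.28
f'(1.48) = 42.92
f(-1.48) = 3.20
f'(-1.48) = 3.93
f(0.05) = -0.81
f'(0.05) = 3.74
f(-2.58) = 1.44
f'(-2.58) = 0.67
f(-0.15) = -1.69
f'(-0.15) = 5.38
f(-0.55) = -6.92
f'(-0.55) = 34.50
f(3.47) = -1.20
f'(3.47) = 0.45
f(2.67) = -1.74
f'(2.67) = 1.03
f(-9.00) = 0.38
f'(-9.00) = 0.04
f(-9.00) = 0.38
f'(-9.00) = 0.04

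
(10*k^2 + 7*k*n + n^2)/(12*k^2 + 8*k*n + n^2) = (5*k + n)/(6*k + n)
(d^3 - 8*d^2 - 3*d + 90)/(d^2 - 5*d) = d - 3 - 18/d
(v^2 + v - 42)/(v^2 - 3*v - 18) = (v + 7)/(v + 3)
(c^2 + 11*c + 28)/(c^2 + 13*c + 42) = (c + 4)/(c + 6)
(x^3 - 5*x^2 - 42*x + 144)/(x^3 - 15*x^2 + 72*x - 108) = (x^2 - 2*x - 48)/(x^2 - 12*x + 36)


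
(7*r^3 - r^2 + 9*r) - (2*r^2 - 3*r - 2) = 7*r^3 - 3*r^2 + 12*r + 2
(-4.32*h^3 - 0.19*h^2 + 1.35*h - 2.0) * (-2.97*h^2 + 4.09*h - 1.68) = 12.8304*h^5 - 17.1045*h^4 + 2.471*h^3 + 11.7807*h^2 - 10.448*h + 3.36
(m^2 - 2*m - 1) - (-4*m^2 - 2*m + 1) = 5*m^2 - 2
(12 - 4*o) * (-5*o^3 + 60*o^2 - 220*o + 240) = 20*o^4 - 300*o^3 + 1600*o^2 - 3600*o + 2880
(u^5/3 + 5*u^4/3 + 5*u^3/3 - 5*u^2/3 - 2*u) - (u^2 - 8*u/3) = u^5/3 + 5*u^4/3 + 5*u^3/3 - 8*u^2/3 + 2*u/3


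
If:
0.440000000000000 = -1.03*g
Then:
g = -0.43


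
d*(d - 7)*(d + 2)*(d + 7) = d^4 + 2*d^3 - 49*d^2 - 98*d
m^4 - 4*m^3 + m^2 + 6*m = m*(m - 3)*(m - 2)*(m + 1)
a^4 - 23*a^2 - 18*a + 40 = (a - 5)*(a - 1)*(a + 2)*(a + 4)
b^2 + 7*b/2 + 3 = (b + 3/2)*(b + 2)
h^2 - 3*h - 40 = (h - 8)*(h + 5)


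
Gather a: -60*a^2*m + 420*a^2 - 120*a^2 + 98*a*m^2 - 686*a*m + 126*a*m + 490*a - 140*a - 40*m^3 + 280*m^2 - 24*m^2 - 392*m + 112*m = a^2*(300 - 60*m) + a*(98*m^2 - 560*m + 350) - 40*m^3 + 256*m^2 - 280*m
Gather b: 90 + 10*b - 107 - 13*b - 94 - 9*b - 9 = -12*b - 120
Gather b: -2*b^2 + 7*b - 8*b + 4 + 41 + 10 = -2*b^2 - b + 55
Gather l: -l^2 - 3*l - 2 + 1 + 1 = -l^2 - 3*l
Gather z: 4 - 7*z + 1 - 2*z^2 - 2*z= -2*z^2 - 9*z + 5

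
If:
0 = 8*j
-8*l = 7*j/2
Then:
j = 0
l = 0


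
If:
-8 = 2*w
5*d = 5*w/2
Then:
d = -2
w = -4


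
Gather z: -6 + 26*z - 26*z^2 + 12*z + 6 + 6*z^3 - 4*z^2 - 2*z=6*z^3 - 30*z^2 + 36*z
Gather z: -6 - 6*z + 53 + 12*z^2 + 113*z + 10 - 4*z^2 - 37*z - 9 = 8*z^2 + 70*z + 48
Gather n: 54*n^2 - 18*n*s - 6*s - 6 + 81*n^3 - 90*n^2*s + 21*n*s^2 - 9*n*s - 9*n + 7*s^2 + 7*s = 81*n^3 + n^2*(54 - 90*s) + n*(21*s^2 - 27*s - 9) + 7*s^2 + s - 6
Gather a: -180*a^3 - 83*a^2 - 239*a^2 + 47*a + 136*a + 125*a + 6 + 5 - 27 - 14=-180*a^3 - 322*a^2 + 308*a - 30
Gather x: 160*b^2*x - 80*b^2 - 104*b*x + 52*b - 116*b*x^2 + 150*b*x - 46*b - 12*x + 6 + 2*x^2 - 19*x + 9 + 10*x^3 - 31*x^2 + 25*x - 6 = -80*b^2 + 6*b + 10*x^3 + x^2*(-116*b - 29) + x*(160*b^2 + 46*b - 6) + 9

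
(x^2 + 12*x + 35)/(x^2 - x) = (x^2 + 12*x + 35)/(x*(x - 1))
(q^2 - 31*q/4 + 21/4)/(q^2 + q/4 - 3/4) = (q - 7)/(q + 1)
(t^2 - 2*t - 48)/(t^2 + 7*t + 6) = (t - 8)/(t + 1)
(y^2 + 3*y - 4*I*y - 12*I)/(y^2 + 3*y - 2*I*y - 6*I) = (y - 4*I)/(y - 2*I)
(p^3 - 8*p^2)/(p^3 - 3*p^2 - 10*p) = p*(8 - p)/(-p^2 + 3*p + 10)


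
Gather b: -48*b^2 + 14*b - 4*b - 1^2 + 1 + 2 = -48*b^2 + 10*b + 2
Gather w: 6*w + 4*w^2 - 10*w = 4*w^2 - 4*w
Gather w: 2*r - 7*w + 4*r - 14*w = 6*r - 21*w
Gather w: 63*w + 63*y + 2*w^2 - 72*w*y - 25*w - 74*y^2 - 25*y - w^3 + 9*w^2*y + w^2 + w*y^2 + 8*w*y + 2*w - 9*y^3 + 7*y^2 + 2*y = -w^3 + w^2*(9*y + 3) + w*(y^2 - 64*y + 40) - 9*y^3 - 67*y^2 + 40*y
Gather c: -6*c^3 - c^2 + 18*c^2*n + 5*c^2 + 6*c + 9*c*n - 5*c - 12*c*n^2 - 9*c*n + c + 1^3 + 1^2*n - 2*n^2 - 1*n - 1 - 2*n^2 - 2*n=-6*c^3 + c^2*(18*n + 4) + c*(2 - 12*n^2) - 4*n^2 - 2*n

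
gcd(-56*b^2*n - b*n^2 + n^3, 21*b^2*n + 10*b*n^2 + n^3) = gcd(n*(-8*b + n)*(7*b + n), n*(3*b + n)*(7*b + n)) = 7*b*n + n^2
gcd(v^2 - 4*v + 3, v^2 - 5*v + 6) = v - 3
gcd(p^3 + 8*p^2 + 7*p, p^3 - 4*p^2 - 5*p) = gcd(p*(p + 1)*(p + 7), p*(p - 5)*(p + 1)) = p^2 + p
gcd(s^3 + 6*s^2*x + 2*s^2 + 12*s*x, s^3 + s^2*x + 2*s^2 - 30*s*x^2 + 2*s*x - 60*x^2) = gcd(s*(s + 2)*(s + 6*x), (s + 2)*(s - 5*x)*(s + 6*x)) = s^2 + 6*s*x + 2*s + 12*x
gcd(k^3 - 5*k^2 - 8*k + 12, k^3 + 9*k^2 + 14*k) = k + 2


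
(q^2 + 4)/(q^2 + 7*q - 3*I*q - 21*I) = (q^2 + 4)/(q^2 + q*(7 - 3*I) - 21*I)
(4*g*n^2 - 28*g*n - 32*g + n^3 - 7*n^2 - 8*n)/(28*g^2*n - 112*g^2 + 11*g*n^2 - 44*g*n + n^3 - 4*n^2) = (n^2 - 7*n - 8)/(7*g*n - 28*g + n^2 - 4*n)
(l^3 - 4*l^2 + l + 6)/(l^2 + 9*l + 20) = (l^3 - 4*l^2 + l + 6)/(l^2 + 9*l + 20)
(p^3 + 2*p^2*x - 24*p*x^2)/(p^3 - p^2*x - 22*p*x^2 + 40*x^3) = p*(-p - 6*x)/(-p^2 - 3*p*x + 10*x^2)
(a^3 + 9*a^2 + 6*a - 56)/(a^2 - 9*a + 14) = (a^2 + 11*a + 28)/(a - 7)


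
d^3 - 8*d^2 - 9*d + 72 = (d - 8)*(d - 3)*(d + 3)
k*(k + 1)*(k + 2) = k^3 + 3*k^2 + 2*k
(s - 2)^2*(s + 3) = s^3 - s^2 - 8*s + 12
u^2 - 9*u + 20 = (u - 5)*(u - 4)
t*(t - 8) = t^2 - 8*t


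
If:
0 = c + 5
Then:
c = -5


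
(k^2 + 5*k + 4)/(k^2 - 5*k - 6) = (k + 4)/(k - 6)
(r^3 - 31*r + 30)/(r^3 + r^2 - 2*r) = (r^2 + r - 30)/(r*(r + 2))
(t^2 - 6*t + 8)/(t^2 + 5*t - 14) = (t - 4)/(t + 7)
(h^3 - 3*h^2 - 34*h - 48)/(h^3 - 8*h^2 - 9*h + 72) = (h + 2)/(h - 3)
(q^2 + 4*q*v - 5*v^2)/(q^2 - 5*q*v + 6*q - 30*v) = (q^2 + 4*q*v - 5*v^2)/(q^2 - 5*q*v + 6*q - 30*v)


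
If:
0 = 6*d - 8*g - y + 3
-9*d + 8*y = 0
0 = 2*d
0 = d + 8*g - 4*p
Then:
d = 0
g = 3/8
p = 3/4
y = 0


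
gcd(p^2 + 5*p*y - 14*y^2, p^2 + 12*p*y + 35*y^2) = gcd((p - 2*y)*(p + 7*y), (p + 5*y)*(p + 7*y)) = p + 7*y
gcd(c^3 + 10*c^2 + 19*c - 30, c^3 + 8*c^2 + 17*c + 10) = c + 5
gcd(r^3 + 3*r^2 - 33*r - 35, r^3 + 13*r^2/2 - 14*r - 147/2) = r + 7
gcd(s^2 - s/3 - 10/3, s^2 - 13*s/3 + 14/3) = s - 2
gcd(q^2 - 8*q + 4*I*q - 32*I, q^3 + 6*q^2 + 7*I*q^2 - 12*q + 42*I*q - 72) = q + 4*I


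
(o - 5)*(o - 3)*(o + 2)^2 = o^4 - 4*o^3 - 13*o^2 + 28*o + 60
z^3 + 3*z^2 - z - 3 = (z - 1)*(z + 1)*(z + 3)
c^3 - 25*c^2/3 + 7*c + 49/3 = (c - 7)*(c - 7/3)*(c + 1)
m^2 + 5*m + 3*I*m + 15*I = (m + 5)*(m + 3*I)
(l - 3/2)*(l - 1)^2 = l^3 - 7*l^2/2 + 4*l - 3/2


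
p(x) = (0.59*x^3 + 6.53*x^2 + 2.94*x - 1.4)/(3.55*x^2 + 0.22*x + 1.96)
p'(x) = (-7.1*x - 0.22)*(0.59*x^3 + 6.53*x^2 + 2.94*x - 1.4)/(3.55*x^2 + 0.22*x + 1.96)^2 + (1.77*x^2 + 13.06*x + 2.94)/(3.55*x^2 + 0.22*x + 1.96)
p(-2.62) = 0.98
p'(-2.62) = -0.05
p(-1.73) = 0.82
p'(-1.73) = -0.37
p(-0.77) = -0.02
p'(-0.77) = -1.58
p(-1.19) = 0.50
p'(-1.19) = -0.89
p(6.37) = 2.95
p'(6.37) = 0.16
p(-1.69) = 0.80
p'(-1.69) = -0.39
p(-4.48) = 0.88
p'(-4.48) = 0.11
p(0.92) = 1.41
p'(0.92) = 1.34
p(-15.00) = -0.71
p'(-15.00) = 0.16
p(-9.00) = 0.25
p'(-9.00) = 0.15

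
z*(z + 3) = z^2 + 3*z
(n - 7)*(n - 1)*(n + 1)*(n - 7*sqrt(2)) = n^4 - 7*sqrt(2)*n^3 - 7*n^3 - n^2 + 49*sqrt(2)*n^2 + 7*n + 7*sqrt(2)*n - 49*sqrt(2)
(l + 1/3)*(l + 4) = l^2 + 13*l/3 + 4/3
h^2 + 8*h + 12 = (h + 2)*(h + 6)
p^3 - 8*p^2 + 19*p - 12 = (p - 4)*(p - 3)*(p - 1)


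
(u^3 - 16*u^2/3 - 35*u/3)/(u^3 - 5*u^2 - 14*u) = (u + 5/3)/(u + 2)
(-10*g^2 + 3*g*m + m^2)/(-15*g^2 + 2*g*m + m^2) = (2*g - m)/(3*g - m)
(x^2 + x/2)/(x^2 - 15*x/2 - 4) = x/(x - 8)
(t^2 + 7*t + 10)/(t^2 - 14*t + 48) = (t^2 + 7*t + 10)/(t^2 - 14*t + 48)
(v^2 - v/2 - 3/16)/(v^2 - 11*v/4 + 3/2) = (v + 1/4)/(v - 2)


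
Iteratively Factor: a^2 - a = (a)*(a - 1)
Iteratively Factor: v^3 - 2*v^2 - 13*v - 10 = (v - 5)*(v^2 + 3*v + 2) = (v - 5)*(v + 2)*(v + 1)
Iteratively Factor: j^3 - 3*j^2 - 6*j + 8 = (j - 1)*(j^2 - 2*j - 8) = (j - 4)*(j - 1)*(j + 2)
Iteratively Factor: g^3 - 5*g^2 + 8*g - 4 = (g - 1)*(g^2 - 4*g + 4) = (g - 2)*(g - 1)*(g - 2)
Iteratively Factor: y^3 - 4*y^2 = (y - 4)*(y^2) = y*(y - 4)*(y)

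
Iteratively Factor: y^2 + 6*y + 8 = (y + 2)*(y + 4)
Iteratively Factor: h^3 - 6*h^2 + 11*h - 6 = (h - 3)*(h^2 - 3*h + 2) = (h - 3)*(h - 1)*(h - 2)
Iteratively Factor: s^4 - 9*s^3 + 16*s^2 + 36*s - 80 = (s - 2)*(s^3 - 7*s^2 + 2*s + 40) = (s - 4)*(s - 2)*(s^2 - 3*s - 10) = (s - 5)*(s - 4)*(s - 2)*(s + 2)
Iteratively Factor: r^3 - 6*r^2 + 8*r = (r - 2)*(r^2 - 4*r) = r*(r - 2)*(r - 4)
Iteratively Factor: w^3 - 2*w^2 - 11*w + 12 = (w + 3)*(w^2 - 5*w + 4) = (w - 1)*(w + 3)*(w - 4)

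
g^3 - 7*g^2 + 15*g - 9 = (g - 3)^2*(g - 1)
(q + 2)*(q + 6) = q^2 + 8*q + 12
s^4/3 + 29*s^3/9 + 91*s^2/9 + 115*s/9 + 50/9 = (s/3 + 1/3)*(s + 5/3)*(s + 2)*(s + 5)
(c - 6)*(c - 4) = c^2 - 10*c + 24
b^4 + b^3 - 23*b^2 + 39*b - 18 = (b - 3)*(b - 1)^2*(b + 6)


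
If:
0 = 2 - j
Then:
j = 2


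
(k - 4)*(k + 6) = k^2 + 2*k - 24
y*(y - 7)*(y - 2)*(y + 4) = y^4 - 5*y^3 - 22*y^2 + 56*y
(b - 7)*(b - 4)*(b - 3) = b^3 - 14*b^2 + 61*b - 84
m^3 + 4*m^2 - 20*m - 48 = (m - 4)*(m + 2)*(m + 6)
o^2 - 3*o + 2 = (o - 2)*(o - 1)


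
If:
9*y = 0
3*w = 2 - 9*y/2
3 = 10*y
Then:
No Solution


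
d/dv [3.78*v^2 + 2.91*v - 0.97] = 7.56*v + 2.91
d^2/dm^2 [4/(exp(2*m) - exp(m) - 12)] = 4*((1 - 4*exp(m))*(-exp(2*m) + exp(m) + 12) - 2*(2*exp(m) - 1)^2*exp(m))*exp(m)/(-exp(2*m) + exp(m) + 12)^3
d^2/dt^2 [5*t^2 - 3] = 10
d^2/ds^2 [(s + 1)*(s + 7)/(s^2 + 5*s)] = 2*(3*s^3 + 21*s^2 + 105*s + 175)/(s^3*(s^3 + 15*s^2 + 75*s + 125))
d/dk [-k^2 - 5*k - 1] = -2*k - 5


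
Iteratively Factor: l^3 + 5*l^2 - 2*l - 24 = (l - 2)*(l^2 + 7*l + 12) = (l - 2)*(l + 4)*(l + 3)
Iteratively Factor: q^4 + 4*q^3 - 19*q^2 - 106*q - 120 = (q - 5)*(q^3 + 9*q^2 + 26*q + 24) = (q - 5)*(q + 4)*(q^2 + 5*q + 6) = (q - 5)*(q + 3)*(q + 4)*(q + 2)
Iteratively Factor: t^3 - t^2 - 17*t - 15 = (t - 5)*(t^2 + 4*t + 3) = (t - 5)*(t + 3)*(t + 1)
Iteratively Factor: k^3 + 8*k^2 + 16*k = (k + 4)*(k^2 + 4*k) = (k + 4)^2*(k)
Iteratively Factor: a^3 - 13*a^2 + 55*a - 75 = (a - 5)*(a^2 - 8*a + 15) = (a - 5)^2*(a - 3)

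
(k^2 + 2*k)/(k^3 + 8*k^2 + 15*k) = (k + 2)/(k^2 + 8*k + 15)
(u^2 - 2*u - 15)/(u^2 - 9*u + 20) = (u + 3)/(u - 4)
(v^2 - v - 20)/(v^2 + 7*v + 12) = (v - 5)/(v + 3)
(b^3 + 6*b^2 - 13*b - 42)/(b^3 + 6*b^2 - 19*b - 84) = (b^2 - b - 6)/(b^2 - b - 12)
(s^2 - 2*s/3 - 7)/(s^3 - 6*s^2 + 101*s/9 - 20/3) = 3*(3*s + 7)/(9*s^2 - 27*s + 20)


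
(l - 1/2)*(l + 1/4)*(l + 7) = l^3 + 27*l^2/4 - 15*l/8 - 7/8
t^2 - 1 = (t - 1)*(t + 1)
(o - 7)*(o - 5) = o^2 - 12*o + 35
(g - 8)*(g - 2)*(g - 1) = g^3 - 11*g^2 + 26*g - 16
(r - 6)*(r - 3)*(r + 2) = r^3 - 7*r^2 + 36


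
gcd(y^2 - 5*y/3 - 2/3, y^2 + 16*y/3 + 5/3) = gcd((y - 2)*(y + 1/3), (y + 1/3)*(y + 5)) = y + 1/3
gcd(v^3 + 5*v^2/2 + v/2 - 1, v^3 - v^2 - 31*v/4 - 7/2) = v + 2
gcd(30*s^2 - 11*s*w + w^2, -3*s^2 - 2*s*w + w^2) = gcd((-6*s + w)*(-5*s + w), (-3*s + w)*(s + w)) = 1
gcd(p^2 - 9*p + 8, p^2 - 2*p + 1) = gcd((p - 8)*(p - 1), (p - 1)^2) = p - 1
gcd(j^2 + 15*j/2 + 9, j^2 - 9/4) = j + 3/2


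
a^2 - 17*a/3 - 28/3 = (a - 7)*(a + 4/3)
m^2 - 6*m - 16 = (m - 8)*(m + 2)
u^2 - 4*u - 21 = (u - 7)*(u + 3)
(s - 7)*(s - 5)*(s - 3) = s^3 - 15*s^2 + 71*s - 105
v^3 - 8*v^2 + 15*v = v*(v - 5)*(v - 3)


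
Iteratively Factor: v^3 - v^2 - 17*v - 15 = (v - 5)*(v^2 + 4*v + 3) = (v - 5)*(v + 3)*(v + 1)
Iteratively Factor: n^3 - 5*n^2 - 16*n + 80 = (n - 4)*(n^2 - n - 20) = (n - 4)*(n + 4)*(n - 5)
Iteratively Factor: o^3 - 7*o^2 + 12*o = (o - 3)*(o^2 - 4*o) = o*(o - 3)*(o - 4)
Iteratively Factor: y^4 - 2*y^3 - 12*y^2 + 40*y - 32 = (y - 2)*(y^3 - 12*y + 16) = (y - 2)*(y + 4)*(y^2 - 4*y + 4) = (y - 2)^2*(y + 4)*(y - 2)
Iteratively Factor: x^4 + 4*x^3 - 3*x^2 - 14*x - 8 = (x + 4)*(x^3 - 3*x - 2) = (x + 1)*(x + 4)*(x^2 - x - 2) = (x - 2)*(x + 1)*(x + 4)*(x + 1)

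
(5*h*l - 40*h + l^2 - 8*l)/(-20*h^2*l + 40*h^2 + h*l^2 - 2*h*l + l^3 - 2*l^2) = (8 - l)/(4*h*l - 8*h - l^2 + 2*l)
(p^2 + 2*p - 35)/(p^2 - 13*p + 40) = (p + 7)/(p - 8)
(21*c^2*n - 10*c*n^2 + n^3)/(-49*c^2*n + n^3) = (-3*c + n)/(7*c + n)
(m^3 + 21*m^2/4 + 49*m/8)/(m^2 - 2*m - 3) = m*(8*m^2 + 42*m + 49)/(8*(m^2 - 2*m - 3))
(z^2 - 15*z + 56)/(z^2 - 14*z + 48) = (z - 7)/(z - 6)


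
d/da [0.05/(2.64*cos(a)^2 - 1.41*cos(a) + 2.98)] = (0.264*cos(a) - 0.0705)*sin(a)/(2.64*cos(a)^2 - 1.41*cos(a) + 2.98)^2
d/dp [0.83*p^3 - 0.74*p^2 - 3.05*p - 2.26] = 2.49*p^2 - 1.48*p - 3.05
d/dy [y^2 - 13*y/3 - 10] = 2*y - 13/3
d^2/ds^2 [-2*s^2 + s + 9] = -4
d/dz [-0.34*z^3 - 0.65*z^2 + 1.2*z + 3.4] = -1.02*z^2 - 1.3*z + 1.2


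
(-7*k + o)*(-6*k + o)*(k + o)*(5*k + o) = 210*k^4 + 187*k^3*o - 31*k^2*o^2 - 7*k*o^3 + o^4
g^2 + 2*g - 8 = (g - 2)*(g + 4)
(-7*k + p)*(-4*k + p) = 28*k^2 - 11*k*p + p^2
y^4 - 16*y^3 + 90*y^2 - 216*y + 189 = (y - 7)*(y - 3)^3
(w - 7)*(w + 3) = w^2 - 4*w - 21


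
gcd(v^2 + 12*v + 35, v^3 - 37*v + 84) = v + 7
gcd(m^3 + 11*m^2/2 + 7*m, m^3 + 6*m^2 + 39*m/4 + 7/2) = m^2 + 11*m/2 + 7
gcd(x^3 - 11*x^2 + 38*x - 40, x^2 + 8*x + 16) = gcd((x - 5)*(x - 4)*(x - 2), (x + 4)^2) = 1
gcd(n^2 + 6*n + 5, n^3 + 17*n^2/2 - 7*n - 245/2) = n + 5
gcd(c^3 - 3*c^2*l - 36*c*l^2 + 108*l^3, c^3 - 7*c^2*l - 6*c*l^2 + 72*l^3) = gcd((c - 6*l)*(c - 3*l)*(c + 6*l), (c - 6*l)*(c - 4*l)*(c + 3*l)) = c - 6*l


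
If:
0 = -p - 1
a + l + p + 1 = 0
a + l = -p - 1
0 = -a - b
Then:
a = -l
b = l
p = -1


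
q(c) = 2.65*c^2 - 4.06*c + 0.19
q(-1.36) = 10.61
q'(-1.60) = -12.54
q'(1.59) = 4.37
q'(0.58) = -0.99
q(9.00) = 178.30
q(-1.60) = 13.47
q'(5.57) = 25.46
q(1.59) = 0.43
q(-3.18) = 39.90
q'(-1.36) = -11.27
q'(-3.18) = -20.91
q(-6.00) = 119.95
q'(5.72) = 26.26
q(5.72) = 63.67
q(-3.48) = 46.41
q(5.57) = 59.79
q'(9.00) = 43.64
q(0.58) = -1.27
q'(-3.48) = -22.50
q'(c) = 5.3*c - 4.06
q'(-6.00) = -35.86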